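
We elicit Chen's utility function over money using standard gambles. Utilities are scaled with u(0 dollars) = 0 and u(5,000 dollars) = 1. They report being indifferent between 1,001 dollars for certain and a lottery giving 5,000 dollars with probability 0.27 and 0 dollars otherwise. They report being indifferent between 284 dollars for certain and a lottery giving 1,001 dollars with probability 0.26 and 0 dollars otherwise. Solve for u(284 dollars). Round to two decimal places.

0.07

The first gamble pins u(1,001 dollars): it must equal 0.27·1 + 0.73·0 = 0.27.
Then u(284 dollars) = 0.26·u(1,001 dollars) + 0.74·u(0 dollars) = 0.26·0.27 + 0.74·0.00 = 0.0702.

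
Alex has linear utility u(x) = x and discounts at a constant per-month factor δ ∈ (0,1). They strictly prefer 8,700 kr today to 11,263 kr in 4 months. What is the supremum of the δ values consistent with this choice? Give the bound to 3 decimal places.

Comparing present values: 8700 > δ^4·11263.
Dividing by 11263: δ^4 < 0.77244. Both sides are positive, so the 4th root keeps the direction.
δ < (8700/11263)^(1/4) ≈ 0.937.

δ < 0.937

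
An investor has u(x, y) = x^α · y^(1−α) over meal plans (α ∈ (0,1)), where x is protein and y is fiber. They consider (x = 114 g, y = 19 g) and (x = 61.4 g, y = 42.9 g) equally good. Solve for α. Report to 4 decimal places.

α ≈ 0.5683

Set the two utilities equal: 114^α·19^(1−α) = 61.4^α·42.9^(1−α).
Rearrange to (114/61.4)^α = (42.9/19)^(1−α) and take logs: α·0.6187886 = (1−α)·0.8144328.
So α/(1−α) = (0.8144328)/(0.6187886) = 1.3161729, and α = 1.3161729/2.3161729 ≈ 0.5683.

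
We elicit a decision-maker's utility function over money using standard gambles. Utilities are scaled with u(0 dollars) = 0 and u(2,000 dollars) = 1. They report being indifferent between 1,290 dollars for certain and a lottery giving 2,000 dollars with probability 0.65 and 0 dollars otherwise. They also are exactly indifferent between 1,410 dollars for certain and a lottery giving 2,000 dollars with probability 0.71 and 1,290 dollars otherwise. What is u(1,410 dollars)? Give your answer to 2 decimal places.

0.90

From the first indifference, u(1,290 dollars) = 0.65·u(2,000 dollars) + 0.35·u(0 dollars) = 0.65·1 + 0.35·0 = 0.65.
The second indifference gives u(1,410 dollars) = 0.71·u(2,000 dollars) + 0.29·u(1,290 dollars) = 0.71·1.00 + 0.29·0.65 = 0.8985.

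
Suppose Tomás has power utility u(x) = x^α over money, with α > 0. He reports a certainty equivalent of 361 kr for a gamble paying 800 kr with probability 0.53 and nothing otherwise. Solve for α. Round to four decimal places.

α ≈ 0.7979

Since u(0) = 0, the lottery's EU is 0.53·800^α.
Indifference: 361^α = 0.53·800^α, so (361/800)^α = 0.53.
Taking logs: α·ln(361/800) = ln(0.53), so α = -0.6348783 / -0.7957338 ≈ 0.7979.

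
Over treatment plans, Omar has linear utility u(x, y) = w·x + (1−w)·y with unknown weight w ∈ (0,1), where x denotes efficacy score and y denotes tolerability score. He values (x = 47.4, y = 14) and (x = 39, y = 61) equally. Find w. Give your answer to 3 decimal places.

w = 0.848

Indifference: w·47.4 + (1−w)·14 = w·39 + (1−w)·61.
Rearranging, 8.4·w − 47·(1−w) = 0.
So w/(1−w) = 47/8.4 = 5.5952, giving w = 47/(8.4+47) = 0.848.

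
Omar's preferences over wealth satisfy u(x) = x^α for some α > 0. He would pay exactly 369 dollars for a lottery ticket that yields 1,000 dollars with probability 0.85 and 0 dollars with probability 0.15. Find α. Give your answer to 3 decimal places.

α ≈ 0.163

The lottery's expected utility is 0.85·u(1000) + 0.15·u(0) = 0.85·1000^α (since u(0) = 0 for α > 0).
Equating: 369^α = 0.85·1000^α, i.e. 0.3690^α = 0.85.
α = ln(0.85) / ln(369/1000) = -0.162519/-0.996959 ≈ 0.163.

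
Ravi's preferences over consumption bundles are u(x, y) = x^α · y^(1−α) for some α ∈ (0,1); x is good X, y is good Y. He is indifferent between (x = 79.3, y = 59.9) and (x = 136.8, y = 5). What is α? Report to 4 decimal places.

Set the two utilities equal: 79.3^α·59.9^(1−α) = 136.8^α·5^(1−α).
Rearrange to (79.3/136.8)^α = (5/59.9)^(1−α) and take logs: α·-0.5452819 = (1−α)·-2.4832386.
So α/(1−α) = (-2.4832386)/(-0.5452819) = 4.5540455, and α = 4.5540455/5.5540455 ≈ 0.8200.

α ≈ 0.8200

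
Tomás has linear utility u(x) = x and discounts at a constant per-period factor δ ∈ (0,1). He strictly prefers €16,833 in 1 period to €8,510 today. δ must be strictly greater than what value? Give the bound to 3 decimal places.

δ > 0.506

Comparing present values: 8510 < δ·16833.
So δ > 8510/16833 = 0.50555.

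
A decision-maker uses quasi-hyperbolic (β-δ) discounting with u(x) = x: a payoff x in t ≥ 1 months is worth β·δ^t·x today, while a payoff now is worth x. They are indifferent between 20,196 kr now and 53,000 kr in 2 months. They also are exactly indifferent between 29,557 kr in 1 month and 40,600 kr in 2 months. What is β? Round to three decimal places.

β ≈ 0.719

The second indifference involves only future payoffs, so β cancels: β·δ^1·29557 = β·δ^2·40600, giving δ = 29557/40600 = 0.72800.
The first indifference: 20196 = β·δ^2·53000, so β = 20196/(δ^2·53000) = 20196/(0.52999·53000) ≈ 0.719.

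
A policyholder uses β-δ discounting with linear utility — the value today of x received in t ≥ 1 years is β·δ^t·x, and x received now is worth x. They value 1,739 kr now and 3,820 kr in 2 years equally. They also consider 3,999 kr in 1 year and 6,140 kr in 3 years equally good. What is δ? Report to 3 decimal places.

Both payoffs in the second observation are in the future, so β drops out: δ^1·3999 = δ^3·6140 ⇒ δ^2 = 3999/6140 = 0.65130, so δ = 0.80703.

δ ≈ 0.807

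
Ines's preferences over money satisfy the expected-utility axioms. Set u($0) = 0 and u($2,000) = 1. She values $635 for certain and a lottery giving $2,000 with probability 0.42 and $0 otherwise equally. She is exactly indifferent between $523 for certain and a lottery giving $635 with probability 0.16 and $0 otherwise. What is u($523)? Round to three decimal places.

First, u($635) = 0.42·u($2,000) + 0.58·u($0) = 0.42.
Chaining: u($523) = 0.16·0.42 + 0.84·0.00 = 0.0672.

0.067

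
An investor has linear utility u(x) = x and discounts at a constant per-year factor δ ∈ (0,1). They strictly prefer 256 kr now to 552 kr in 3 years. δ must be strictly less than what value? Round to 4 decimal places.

The preference means 256 > δ^3·552.
Hence δ^3 < 256/552 = 0.46377, and x ↦ x^(1/3) is increasing on (0,∞).
δ < 0.46377^(1/3) = 0.7740.

δ < 0.7740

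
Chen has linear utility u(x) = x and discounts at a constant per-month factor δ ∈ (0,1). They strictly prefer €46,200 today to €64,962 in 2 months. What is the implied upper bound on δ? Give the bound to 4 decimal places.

δ < 0.8433

The preference means 46200 > δ^2·64962.
So δ^2 < 46200/64962 = 0.71119; taking the square root of both positive sides preserves the inequality.
δ < 0.71119^(1/2) = 0.8433.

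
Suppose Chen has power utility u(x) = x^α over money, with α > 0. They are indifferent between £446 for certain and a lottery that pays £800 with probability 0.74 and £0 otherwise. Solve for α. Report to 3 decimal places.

α ≈ 0.515

The lottery's expected utility is 0.74·u(800) + 0.26·u(0) = 0.74·800^α (since u(0) = 0 for α > 0).
Setting u(446) equal to that: 446^α = 0.74·800^α ⇒ (446/800)^α = 0.74.
Take logs: α = ln 0.74 / ln(446/800) ≈ 0.51533.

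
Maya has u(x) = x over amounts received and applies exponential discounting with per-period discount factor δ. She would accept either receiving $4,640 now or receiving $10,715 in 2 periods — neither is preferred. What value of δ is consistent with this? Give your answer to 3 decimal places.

δ ≈ 0.658

The payoff in 2 periods is discounted by δ^2, so u(4640) = δ^2·u(10715) and δ^2 = u(4640)/u(10715).
With u(x) = x: δ^2 = 4640/10715 = 0.43304.
Taking the square root: δ = 0.43304^(1/2) ≈ 0.658.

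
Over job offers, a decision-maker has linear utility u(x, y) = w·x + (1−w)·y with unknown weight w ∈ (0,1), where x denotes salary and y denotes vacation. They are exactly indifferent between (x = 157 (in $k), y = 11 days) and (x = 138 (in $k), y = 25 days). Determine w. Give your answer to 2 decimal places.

w = 0.42

Equating utilities: w·157 + (1−w)·11 = w·138 + (1−w)·25.
Rearranging, 19·w − 14·(1−w) = 0.
The marginal rate of substitution is 14/19, so w = 14/(19+14) = 0.42.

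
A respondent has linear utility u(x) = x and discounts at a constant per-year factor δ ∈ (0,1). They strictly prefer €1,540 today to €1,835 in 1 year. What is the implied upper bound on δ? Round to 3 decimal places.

Under u(x) = x this choice says 1540 > δ·1835.
So δ < 1540/1835 = 0.83924.

δ < 0.839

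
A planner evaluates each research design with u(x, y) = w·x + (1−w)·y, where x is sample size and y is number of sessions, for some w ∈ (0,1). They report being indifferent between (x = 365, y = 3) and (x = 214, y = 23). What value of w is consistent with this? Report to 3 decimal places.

Indifference: w·365 + (1−w)·3 = w·214 + (1−w)·23.
Rearranging, 151·w − 20·(1−w) = 0.
The marginal rate of substitution is 20/151, so w = 20/(151+20) = 0.117.

w = 0.117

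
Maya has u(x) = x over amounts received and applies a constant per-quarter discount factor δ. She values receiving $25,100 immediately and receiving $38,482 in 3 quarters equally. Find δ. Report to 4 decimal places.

δ ≈ 0.8672

Equating discounted utilities: u(25100) = δ^3·u(38482) ⇒ δ^3 = u(25100)/u(38482).
With u(x) = x: δ^3 = 25100/38482 = 0.65225.
Hence δ = (0.65225)^(1/3) = 0.867239.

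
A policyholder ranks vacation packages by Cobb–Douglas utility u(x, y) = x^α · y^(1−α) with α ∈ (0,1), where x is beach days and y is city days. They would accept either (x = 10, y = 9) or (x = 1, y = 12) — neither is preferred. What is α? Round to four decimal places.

α ≈ 0.1111

The Cobb–Douglas utilities coincide, so 10^α·9^(1−α) = 1^α·12^(1−α).
(10/1)^α = (12/9)^(1−α); take logs: α·ln(10/1) = (1−α)·ln(12/9), i.e. α·2.3025851 = (1−α)·0.2876821.
So α/(1−α) = (0.2876821)/(2.3025851) = 0.1249387, and α = 0.1249387/1.1249387 ≈ 0.1111.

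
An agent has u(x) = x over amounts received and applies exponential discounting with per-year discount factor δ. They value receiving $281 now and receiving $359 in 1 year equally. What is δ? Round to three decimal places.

Indifference means u(281) = δ · u(359), so δ = u(281)/u(359).
With u(x) = x: δ = 281/359 = 0.78273.

δ ≈ 0.783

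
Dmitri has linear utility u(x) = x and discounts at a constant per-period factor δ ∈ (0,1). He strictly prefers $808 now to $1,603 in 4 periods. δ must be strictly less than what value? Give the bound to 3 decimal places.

δ < 0.843

The preference means 808 > δ^4·1603.
Dividing by 1603: δ^4 < 0.50405. Both sides are positive, so the 4th root keeps the direction.
δ < 0.50405^(1/4) = 0.843.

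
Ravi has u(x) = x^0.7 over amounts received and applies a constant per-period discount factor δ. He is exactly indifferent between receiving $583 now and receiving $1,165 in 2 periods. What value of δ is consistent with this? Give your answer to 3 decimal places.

δ ≈ 0.785

Indifference means u(583) = δ^2 · u(1165), so δ^2 = u(583)/u(1165).
Since u(x) = x^0.7, δ^2 = (583/1165)^0.7 = 0.50043^0.7 = 0.61594.
Hence δ = (0.61594)^(1/2) = 0.78482.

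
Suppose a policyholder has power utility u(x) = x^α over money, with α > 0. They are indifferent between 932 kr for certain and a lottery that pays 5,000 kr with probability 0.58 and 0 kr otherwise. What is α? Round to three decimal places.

α ≈ 0.324

Since u(0) = 0, the lottery's EU is 0.58·5000^α.
Indifference: 932^α = 0.58·5000^α, so (932/5000)^α = 0.58.
Take logs: α = ln 0.58 / ln(932/5000) ≈ 0.32427.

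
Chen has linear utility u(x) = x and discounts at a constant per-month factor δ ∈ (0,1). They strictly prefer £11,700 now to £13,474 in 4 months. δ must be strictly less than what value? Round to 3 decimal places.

δ < 0.965

The preference means 11700 > δ^4·13474.
Dividing by 13474: δ^4 < 0.86834. Both sides are positive, so the 4th root keeps the direction.
δ < 0.86834^(1/4) = 0.965.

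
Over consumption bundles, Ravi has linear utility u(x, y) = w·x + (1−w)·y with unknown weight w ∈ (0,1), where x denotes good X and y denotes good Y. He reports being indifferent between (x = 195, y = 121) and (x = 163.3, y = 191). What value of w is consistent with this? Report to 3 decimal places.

Equating utilities: w·195 + (1−w)·121 = w·163.3 + (1−w)·191.
w·(195−163.3) = (1−w)·(191−121), i.e. w·31.7 = (1−w)·70.
The marginal rate of substitution is 70/31.7, so w = 70/(31.7+70) = 0.688.

w = 0.688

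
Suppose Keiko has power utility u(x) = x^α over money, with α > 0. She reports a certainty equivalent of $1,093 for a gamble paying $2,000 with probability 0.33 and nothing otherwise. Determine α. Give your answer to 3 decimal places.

α ≈ 1.835

The lottery's expected utility is 0.33·u(2000) + 0.67·u(0) = 0.33·2000^α (since u(0) = 0 for α > 0).
Setting u(1093) equal to that: 1093^α = 0.33·2000^α ⇒ (1093/2000)^α = 0.33.
Taking logs: α·ln(1093/2000) = ln(0.33), so α = -1.108663 / -0.604221 ≈ 1.835.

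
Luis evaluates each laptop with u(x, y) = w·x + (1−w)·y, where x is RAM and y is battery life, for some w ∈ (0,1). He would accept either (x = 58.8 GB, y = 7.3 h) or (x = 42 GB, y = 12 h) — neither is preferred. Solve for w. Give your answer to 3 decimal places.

w = 0.219

Equating utilities: w·58.8 + (1−w)·7.3 = w·42 + (1−w)·12.
Rearranging, 16.8·w − 4.7·(1−w) = 0.
The marginal rate of substitution is 4.7/16.8, so w = 4.7/(16.8+4.7) = 0.219.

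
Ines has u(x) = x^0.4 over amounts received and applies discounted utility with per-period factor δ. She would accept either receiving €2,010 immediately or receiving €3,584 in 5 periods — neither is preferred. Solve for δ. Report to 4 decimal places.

The payoff in 5 periods is discounted by δ^5, so u(2010) = δ^5·u(3584) and δ^5 = u(2010)/u(3584).
With u(x) = x^0.4: δ^5 = 2010^0.4/3584^0.4 = (2010/3584)^0.4 = 0.79347.
Taking the 5th root: δ = 0.79347^(1/5) ≈ 0.9548.

δ ≈ 0.9548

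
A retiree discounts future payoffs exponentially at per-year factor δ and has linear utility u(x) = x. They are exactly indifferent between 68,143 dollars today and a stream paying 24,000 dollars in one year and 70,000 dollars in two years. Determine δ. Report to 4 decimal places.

Equating present values: 68143 = 24000δ + 70000δ².
That is, 70000δ² + 24000δ − 68143 = 0, a quadratic in δ.
The positive root is δ = [−24000 + √(24000² + 4·70000·68143)] / (2·70000) = (−24000 + 140200.000)/140000 ≈ 0.8300.

δ ≈ 0.8300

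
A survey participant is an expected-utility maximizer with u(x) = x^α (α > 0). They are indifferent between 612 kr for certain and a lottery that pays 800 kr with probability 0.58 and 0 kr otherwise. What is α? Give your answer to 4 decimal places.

Since u(0) = 0, the lottery's EU is 0.58·800^α.
Equating: 612^α = 0.58·800^α, i.e. 0.7650^α = 0.58.
Take logs: α = ln 0.58 / ln(612/800) ≈ 2.033479.

α ≈ 2.0335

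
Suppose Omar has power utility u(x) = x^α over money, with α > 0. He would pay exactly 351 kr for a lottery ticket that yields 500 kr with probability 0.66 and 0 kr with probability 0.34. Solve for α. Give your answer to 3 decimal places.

Since u(0) = 0, the lottery's EU is 0.66·500^α.
Equating: 351^α = 0.66·500^α, i.e. 0.7020^α = 0.66.
α = ln(0.66) / ln(351/500) = -0.415515/-0.353822 ≈ 1.174.

α ≈ 1.174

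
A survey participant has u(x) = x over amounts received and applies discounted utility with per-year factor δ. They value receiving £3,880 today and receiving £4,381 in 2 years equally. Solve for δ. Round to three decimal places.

δ ≈ 0.941

The payoff in 2 years is discounted by δ^2, so u(3880) = δ^2·u(4381) and δ^2 = u(3880)/u(4381).
With u(x) = x: δ^2 = 3880/4381 = 0.88564.
Hence δ = (0.88564)^(1/2) = 0.94109.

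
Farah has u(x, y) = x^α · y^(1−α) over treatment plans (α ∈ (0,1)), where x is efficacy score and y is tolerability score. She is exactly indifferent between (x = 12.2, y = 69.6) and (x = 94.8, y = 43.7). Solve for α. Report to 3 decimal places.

Indifference: 12.2^α · 69.6^(1−α) = 94.8^α · 43.7^(1−α).
Rearrange to (12.2/94.8)^α = (43.7/69.6)^(1−α) and take logs: α·-2.050333 = (1−α)·-0.465416.
With A = -2.050333 and B = -0.465416: α·A = (1−α)·B, so α = B/(A+B) = -0.465416/-2.515749 ≈ 0.185.

α ≈ 0.185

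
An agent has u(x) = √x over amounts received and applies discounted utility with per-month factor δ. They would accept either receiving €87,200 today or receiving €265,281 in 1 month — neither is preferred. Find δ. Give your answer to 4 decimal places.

δ ≈ 0.5733

The payoff in 1 month is discounted by δ, so u(87200) = δ·u(265281) and δ = u(87200)/u(265281).
Since u(x) = √x, δ = √(87200/265281) = 0.57333.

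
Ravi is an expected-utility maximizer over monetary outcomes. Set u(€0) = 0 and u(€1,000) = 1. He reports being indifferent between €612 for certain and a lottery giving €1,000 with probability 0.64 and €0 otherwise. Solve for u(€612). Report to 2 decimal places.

By the standard-gamble method, u(€612) is just the indifference probability on the best outcome: 0.64.

0.64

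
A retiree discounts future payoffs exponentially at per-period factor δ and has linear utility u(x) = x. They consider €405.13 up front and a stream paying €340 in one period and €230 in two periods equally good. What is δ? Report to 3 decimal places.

δ ≈ 0.780

Present value of the stream is 340·δ + 230·δ². Indifference gives 340δ + 230δ² = 405.13.
Rearranged: 230δ² + 340δ − 405.13 = 0.
δ = (−340 + √(340² + 4·230·405.13)) / (2·230) = (−340 + √488319.60) / 460 ≈ 0.780.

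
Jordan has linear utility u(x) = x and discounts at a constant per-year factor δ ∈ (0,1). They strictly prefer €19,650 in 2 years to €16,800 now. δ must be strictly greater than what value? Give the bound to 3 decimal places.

δ > 0.925

Comparing present values: 16800 < δ^2·19650.
So δ^2 > 16800/19650 = 0.85496; taking the square root of both positive sides preserves the inequality.
δ > 0.85496^(1/2) = 0.925.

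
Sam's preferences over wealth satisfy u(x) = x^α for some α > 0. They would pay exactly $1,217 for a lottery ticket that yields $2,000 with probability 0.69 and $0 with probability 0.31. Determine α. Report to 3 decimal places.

α ≈ 0.747

Since u(0) = 0, the lottery's EU is 0.69·2000^α.
Setting u(1217) equal to that: 1217^α = 0.69·2000^α ⇒ (1217/2000)^α = 0.69.
Take logs: α = ln 0.69 / ln(1217/2000) ≈ 0.74697.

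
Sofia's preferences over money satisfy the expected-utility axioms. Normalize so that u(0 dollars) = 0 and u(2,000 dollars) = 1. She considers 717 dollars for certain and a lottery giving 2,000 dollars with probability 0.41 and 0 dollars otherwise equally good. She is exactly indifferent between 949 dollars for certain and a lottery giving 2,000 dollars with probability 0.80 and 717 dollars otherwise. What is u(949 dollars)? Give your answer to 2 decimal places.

The first gamble pins u(717 dollars): it must equal 0.41·1 + 0.59·0 = 0.41.
The second indifference gives u(949 dollars) = 0.80·u(2,000 dollars) + 0.20·u(717 dollars) = 0.80·1.00 + 0.20·0.41 = 0.8820.

0.88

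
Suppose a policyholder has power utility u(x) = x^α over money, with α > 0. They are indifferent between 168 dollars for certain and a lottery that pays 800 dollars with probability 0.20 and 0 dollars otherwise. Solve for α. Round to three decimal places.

α ≈ 1.031

Since u(0) = 0, the lottery's EU is 0.20·800^α.
Indifference: 168^α = 0.20·800^α, so (168/800)^α = 0.20.
α = ln(0.20) / ln(168/800) = -1.609438/-1.560648 ≈ 1.031.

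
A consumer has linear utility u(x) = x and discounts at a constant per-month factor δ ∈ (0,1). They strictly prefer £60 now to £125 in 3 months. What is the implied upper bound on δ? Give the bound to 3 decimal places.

δ < 0.783

The preference means 60 > δ^3·125.
So δ^3 < 60/125 = 0.48000; taking the cube root of both positive sides preserves the inequality.
δ < (60/125)^(1/3) ≈ 0.783.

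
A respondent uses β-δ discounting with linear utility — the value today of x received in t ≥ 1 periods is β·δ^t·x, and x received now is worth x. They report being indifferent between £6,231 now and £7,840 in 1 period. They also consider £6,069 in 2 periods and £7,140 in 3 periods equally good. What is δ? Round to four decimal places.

δ ≈ 0.8500

The second indifference involves only future payoffs, so β cancels: β·δ^2·6069 = β·δ^3·7140, giving δ = 6069/7140 = 0.85000.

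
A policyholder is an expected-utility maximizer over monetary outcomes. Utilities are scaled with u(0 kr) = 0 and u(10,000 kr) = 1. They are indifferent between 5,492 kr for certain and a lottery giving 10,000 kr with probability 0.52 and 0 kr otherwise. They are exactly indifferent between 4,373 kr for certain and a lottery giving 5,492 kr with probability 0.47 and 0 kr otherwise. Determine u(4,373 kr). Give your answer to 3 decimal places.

0.244

First, u(5,492 kr) = 0.52·u(10,000 kr) + 0.48·u(0 kr) = 0.52.
Chaining: u(4,373 kr) = 0.47·0.52 + 0.53·0.00 = 0.2444.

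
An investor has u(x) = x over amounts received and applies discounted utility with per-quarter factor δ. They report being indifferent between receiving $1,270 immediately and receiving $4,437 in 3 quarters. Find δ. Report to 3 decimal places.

The payoff in 3 quarters is discounted by δ^3, so u(1270) = δ^3·u(4437) and δ^3 = u(1270)/u(4437).
With u(x) = x: δ^3 = 1270/4437 = 0.28623.
Taking the cube root: δ = 0.28623^(1/3) ≈ 0.659.

δ ≈ 0.659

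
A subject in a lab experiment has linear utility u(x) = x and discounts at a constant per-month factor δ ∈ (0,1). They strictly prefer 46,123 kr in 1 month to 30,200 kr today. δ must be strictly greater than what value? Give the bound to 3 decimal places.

δ > 0.655

Under u(x) = x this choice says 30200 < δ·46123.
So δ > 30200/46123 = 0.65477.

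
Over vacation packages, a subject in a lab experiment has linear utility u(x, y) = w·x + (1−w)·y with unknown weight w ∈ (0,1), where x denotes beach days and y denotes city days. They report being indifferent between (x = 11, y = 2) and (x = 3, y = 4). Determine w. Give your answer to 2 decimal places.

w = 0.20

Equating utilities: w·11 + (1−w)·2 = w·3 + (1−w)·4.
Collecting terms: w·8 = (1−w)·2.
Hence w = 2/(8+2) = 2/10 = 0.20.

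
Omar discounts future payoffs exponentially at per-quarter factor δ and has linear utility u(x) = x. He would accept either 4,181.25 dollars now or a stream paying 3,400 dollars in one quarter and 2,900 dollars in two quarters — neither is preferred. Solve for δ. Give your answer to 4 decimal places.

δ ≈ 0.7500

The stream is worth 3400δ + 2900δ² today, so 3400δ + 2900δ² = 4181.25.
Rearranged: 2900δ² + 3400δ − 4181.25 = 0.
δ = (−3400 + √(3400² + 4·2900·4181.25)) / (2·2900) = (−3400 + √60062500.00) / 5800 ≈ 0.7500.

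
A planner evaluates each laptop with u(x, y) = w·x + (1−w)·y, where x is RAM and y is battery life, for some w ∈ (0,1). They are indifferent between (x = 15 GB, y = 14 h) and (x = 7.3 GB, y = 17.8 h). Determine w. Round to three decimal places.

u(15,14) = u(7.3,17.8) means w·15 + (1−w)·14 = w·7.3 + (1−w)·17.8.
Collecting terms: w·7.7 = (1−w)·3.8.
Hence w = 3.8/(7.7+3.8) = 3.8/11.5 = 0.330.

w = 0.330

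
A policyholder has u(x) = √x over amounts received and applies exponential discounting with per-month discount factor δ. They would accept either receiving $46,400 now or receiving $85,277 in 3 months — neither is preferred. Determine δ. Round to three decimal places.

Indifference means u(46400) = δ^3 · u(85277), so δ^3 = u(46400)/u(85277).
With u(x) = √x: δ^3 = √46400/√85277 = √(46400/85277) = 0.73764.
Hence δ = (0.73764)^(1/3) = 0.90354.

δ ≈ 0.904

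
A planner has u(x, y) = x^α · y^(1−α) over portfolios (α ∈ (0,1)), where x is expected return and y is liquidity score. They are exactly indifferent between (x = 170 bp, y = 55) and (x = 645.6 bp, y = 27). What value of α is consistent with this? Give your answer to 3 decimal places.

α ≈ 0.348

Indifference: 170^α · 55^(1−α) = 645.6^α · 27^(1−α).
(170/645.6)^α = (27/55)^(1−α); take logs: α·ln(170/645.6) = (1−α)·ln(27/55), i.e. α·-1.334382 = (1−α)·-0.711496.
Thus α·(-2.045878) = -0.711496, so α = -0.711496/-2.045878 ≈ 0.348.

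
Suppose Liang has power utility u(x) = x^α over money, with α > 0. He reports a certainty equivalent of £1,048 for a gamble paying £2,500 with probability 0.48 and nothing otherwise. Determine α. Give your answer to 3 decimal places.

EU(lottery) = 0.48·2500^α + 0.52·0 = 0.48·2500^α.
Indifference: 1048^α = 0.48·2500^α, so (1048/2500)^α = 0.48.
Taking logs: α·ln(1048/2500) = ln(0.48), so α = -0.733969 / -0.869407 ≈ 0.844.

α ≈ 0.844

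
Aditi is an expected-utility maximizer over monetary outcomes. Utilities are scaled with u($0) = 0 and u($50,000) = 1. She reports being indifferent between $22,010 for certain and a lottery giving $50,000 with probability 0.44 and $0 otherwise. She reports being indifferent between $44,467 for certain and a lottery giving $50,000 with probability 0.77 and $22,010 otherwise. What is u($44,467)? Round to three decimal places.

First, u($22,010) = 0.44·u($50,000) + 0.56·u($0) = 0.44.
Then u($44,467) = 0.77·u($50,000) + 0.23·u($22,010) = 0.77·1.00 + 0.23·0.44 = 0.8712.

0.871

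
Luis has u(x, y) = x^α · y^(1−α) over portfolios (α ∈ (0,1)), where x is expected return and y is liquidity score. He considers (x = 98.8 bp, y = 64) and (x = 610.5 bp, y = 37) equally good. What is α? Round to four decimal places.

α ≈ 0.2313

Indifference: 98.8^α · 64^(1−α) = 610.5^α · 37^(1−α).
(98.8/610.5)^α = (37/64)^(1−α); take logs: α·ln(98.8/610.5) = (1−α)·ln(37/64), i.e. α·-1.8211807 = (1−α)·-0.5479652.
With A = -1.8211807 and B = -0.5479652: α·A = (1−α)·B, so α = B/(A+B) = -0.5479652/-2.3691459 ≈ 0.2313.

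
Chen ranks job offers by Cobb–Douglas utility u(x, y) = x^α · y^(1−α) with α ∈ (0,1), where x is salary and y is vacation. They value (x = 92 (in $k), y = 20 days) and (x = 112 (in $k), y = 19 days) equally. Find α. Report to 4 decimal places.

α ≈ 0.2068

Set the two utilities equal: 92^α·20^(1−α) = 112^α·19^(1−α).
(92/112)^α = (19/20)^(1−α); take logs: α·ln(92/112) = (1−α)·ln(19/20), i.e. α·-0.1967103 = (1−α)·-0.0512933.
Thus α·(-0.2480036) = -0.0512933, so α = -0.0512933/-0.2480036 ≈ 0.2068.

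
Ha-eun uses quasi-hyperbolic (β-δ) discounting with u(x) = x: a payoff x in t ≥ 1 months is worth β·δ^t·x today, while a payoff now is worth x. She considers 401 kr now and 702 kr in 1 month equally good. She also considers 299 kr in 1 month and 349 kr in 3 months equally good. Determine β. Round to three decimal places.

From the later pair, β·δ^1·299 = β·δ^3·349; dividing through, δ^2 = 299/349 = 0.85673, so δ = 0.92560.
Substituting δ into 401 = β·δ·702: β = 401/(649.771) ≈ 0.617.

β ≈ 0.617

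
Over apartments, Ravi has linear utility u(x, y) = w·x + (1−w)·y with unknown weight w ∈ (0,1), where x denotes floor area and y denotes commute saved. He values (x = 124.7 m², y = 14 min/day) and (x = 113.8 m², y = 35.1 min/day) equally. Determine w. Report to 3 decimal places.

u(124.7,14) = u(113.8,35.1) means w·124.7 + (1−w)·14 = w·113.8 + (1−w)·35.1.
w·(124.7−113.8) = (1−w)·(35.1−14), i.e. w·10.9 = (1−w)·21.1.
Hence w = 21.1/(10.9+21.1) = 21.1/32 = 0.659.

w = 0.659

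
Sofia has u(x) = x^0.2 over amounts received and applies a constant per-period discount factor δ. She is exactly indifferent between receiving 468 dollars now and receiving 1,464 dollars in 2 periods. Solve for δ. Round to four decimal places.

Indifference means u(468) = δ^2 · u(1464), so δ^2 = u(468)/u(1464).
Since u(x) = x^0.2, δ^2 = (468/1464)^0.2 = 0.31967^0.2 = 0.79605.
Hence δ = (0.79605)^(1/2) = 0.892217.

δ ≈ 0.8922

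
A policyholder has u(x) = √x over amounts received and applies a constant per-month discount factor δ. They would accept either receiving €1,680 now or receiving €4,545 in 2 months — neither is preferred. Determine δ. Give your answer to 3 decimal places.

Equating discounted utilities: u(1680) = δ^2·u(4545) ⇒ δ^2 = u(1680)/u(4545).
Since u(x) = √x, δ^2 = √(1680/4545) = 0.60798.
So δ = 0.60798^(1/2) ≈ 0.780.

δ ≈ 0.780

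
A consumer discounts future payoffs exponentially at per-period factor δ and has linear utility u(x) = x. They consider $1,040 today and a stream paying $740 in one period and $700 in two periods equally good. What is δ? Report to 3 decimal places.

δ ≈ 0.800

The stream is worth 740δ + 700δ² today, so 740δ + 700δ² = 1040.
That is, 700δ² + 740δ − 1040 = 0, a quadratic in δ.
The positive root is δ = [−740 + √(740² + 4·700·1040)] / (2·700) = (−740 + 1860.000)/1400 ≈ 0.800.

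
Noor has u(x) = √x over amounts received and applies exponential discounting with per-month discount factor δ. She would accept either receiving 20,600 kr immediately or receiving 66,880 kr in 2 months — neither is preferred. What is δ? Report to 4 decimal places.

Equating discounted utilities: u(20600) = δ^2·u(66880) ⇒ δ^2 = u(20600)/u(66880).
Since u(x) = √x, δ^2 = √(20600/66880) = 0.55499.
Taking the square root: δ = 0.55499^(1/2) ≈ 0.7450.

δ ≈ 0.7450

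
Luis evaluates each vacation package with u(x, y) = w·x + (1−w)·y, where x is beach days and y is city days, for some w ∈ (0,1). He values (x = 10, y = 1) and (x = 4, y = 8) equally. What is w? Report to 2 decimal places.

w = 0.54

Equating utilities: w·10 + (1−w)·1 = w·4 + (1−w)·8.
Collecting terms: w·6 = (1−w)·7.
So w/(1−w) = 7/6 = 1.1667, giving w = 7/(6+7) = 0.54.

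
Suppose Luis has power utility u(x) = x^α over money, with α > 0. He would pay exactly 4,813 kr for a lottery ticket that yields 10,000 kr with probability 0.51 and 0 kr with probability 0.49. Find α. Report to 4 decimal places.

α ≈ 0.9208

The lottery's expected utility is 0.51·u(10000) + 0.49·u(0) = 0.51·10000^α (since u(0) = 0 for α > 0).
Indifference: 4813^α = 0.51·10000^α, so (4813/10000)^α = 0.51.
α = ln(0.51) / ln(4813/10000) = -0.6733446/-0.7312645 ≈ 0.9208.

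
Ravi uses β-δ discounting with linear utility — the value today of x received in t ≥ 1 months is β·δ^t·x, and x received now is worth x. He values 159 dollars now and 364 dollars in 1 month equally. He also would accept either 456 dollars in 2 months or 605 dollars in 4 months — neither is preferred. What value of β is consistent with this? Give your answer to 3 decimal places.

β ≈ 0.503

The second indifference involves only future payoffs, so β cancels: β·δ^2·456 = β·δ^4·605, giving δ^2 = 456/605 = 0.75372, so δ = 0.86817.
Now use the now-vs-future pair: 159 = β·δ·364 gives β = 159/(0.86817·364) ≈ 0.503.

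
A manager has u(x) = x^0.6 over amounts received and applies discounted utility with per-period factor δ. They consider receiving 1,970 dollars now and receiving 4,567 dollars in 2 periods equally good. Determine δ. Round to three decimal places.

The payoff in 2 periods is discounted by δ^2, so u(1970) = δ^2·u(4567) and δ^2 = u(1970)/u(4567).
Since u(x) = x^0.6, δ^2 = (1970/4567)^0.6 = 0.43136^0.6 = 0.60381.
Hence δ = (0.60381)^(1/2) = 0.77705.

δ ≈ 0.777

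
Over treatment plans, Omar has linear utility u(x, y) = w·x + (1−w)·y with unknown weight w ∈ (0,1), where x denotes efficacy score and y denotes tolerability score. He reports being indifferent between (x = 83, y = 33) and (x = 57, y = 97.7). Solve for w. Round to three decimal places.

w = 0.713

Equating utilities: w·83 + (1−w)·33 = w·57 + (1−w)·97.7.
Rearranging, 26·w − 64.7·(1−w) = 0.
The marginal rate of substitution is 64.7/26, so w = 64.7/(26+64.7) = 0.713.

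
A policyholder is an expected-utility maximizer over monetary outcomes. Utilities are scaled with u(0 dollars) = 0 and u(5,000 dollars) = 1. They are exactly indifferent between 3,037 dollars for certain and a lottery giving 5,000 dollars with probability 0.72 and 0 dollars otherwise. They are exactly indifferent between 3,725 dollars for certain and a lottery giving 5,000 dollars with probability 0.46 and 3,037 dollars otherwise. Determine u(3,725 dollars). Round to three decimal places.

The first gamble pins u(3,037 dollars): it must equal 0.72·1 + 0.28·0 = 0.72.
The second indifference gives u(3,725 dollars) = 0.46·u(5,000 dollars) + 0.54·u(3,037 dollars) = 0.46·1.00 + 0.54·0.72 = 0.8488.

0.849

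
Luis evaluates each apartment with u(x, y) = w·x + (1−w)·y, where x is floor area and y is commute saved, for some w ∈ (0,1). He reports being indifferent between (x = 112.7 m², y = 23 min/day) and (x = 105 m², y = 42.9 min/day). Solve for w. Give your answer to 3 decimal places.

w = 0.721

u(112.7,23) = u(105,42.9) means w·112.7 + (1−w)·23 = w·105 + (1−w)·42.9.
Rearranging, 7.7·w − 19.9·(1−w) = 0.
So w/(1−w) = 19.9/7.7 = 2.5844, giving w = 19.9/(7.7+19.9) = 0.721.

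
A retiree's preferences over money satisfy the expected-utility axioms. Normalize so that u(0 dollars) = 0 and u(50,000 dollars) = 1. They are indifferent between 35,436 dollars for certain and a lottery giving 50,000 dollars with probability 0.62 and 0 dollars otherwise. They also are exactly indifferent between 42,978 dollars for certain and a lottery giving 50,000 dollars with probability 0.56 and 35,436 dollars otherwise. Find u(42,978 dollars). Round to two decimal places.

0.83

First, u(35,436 dollars) = 0.62·u(50,000 dollars) + 0.38·u(0 dollars) = 0.62.
Then u(42,978 dollars) = 0.56·u(50,000 dollars) + 0.44·u(35,436 dollars) = 0.56·1.00 + 0.44·0.62 = 0.8328.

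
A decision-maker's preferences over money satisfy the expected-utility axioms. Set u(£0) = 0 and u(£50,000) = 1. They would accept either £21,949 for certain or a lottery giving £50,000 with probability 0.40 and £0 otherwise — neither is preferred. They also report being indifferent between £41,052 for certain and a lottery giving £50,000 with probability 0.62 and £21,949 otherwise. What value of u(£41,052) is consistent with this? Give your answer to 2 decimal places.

0.77

From the first indifference, u(£21,949) = 0.40·u(£50,000) + 0.60·u(£0) = 0.40·1 + 0.60·0 = 0.40.
The second indifference gives u(£41,052) = 0.62·u(£50,000) + 0.38·u(£21,949) = 0.62·1.00 + 0.38·0.40 = 0.7720.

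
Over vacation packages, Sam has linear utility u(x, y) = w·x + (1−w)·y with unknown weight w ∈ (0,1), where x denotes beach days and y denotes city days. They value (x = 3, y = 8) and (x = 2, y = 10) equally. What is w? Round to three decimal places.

w = 0.667

Indifference: w·3 + (1−w)·8 = w·2 + (1−w)·10.
w·(3−2) = (1−w)·(10−8), i.e. w·1 = (1−w)·2.
So w/(1−w) = 2/1 = 2.0000, giving w = 2/(1+2) = 0.667.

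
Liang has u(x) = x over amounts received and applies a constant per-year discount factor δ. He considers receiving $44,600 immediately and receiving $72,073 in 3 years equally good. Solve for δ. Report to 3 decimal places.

δ ≈ 0.852

Equating discounted utilities: u(44600) = δ^3·u(72073) ⇒ δ^3 = u(44600)/u(72073).
With u(x) = x: δ^3 = 44600/72073 = 0.61882.
So δ = 0.61882^(1/3) ≈ 0.852.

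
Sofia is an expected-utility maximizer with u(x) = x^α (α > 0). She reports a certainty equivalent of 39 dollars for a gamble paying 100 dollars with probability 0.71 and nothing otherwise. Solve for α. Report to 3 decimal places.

α ≈ 0.364

Since u(0) = 0, the lottery's EU is 0.71·100^α.
Equating: 39^α = 0.71·100^α, i.e. 0.3900^α = 0.71.
Taking logs: α·ln(39/100) = ln(0.71), so α = -0.342490 / -0.941609 ≈ 0.364.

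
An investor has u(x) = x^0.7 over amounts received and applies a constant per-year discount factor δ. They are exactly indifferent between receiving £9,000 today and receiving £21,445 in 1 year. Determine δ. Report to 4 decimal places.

Indifference means u(9000) = δ · u(21445), so δ = u(9000)/u(21445).
Since u(x) = x^0.7, δ = (9000/21445)^0.7 = 0.41968^0.7 = 0.54455.

δ ≈ 0.5446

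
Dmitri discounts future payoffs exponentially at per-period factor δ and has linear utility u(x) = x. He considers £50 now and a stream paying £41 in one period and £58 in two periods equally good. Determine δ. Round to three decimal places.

The stream is worth 41δ + 58δ² today, so 41δ + 58δ² = 50.
That is, 58δ² + 41δ − 50 = 0, a quadratic in δ.
δ = (−41 + √(41² + 4·58·50)) / (2·58) = (−41 + √13281.00) / 116 ≈ 0.640.

δ ≈ 0.640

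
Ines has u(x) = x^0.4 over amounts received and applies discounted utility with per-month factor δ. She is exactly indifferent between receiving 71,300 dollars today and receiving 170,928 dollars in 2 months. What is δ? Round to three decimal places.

δ ≈ 0.840

The payoff in 2 months is discounted by δ^2, so u(71300) = δ^2·u(170928) and δ^2 = u(71300)/u(170928).
With u(x) = x^0.4: δ^2 = 71300^0.4/170928^0.4 = (71300/170928)^0.4 = 0.70487.
So δ = 0.70487^(1/2) ≈ 0.840.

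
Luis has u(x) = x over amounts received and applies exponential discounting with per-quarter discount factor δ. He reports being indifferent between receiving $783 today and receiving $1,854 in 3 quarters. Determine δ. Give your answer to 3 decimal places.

δ ≈ 0.750

The payoff in 3 quarters is discounted by δ^3, so u(783) = δ^3·u(1854) and δ^3 = u(783)/u(1854).
With u(x) = x: δ^3 = 783/1854 = 0.42233.
Hence δ = (0.42233)^(1/3) = 0.75027.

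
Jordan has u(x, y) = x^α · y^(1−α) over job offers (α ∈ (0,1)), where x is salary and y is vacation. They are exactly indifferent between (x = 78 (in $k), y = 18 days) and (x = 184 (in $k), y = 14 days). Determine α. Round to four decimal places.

Set the two utilities equal: 78^α·18^(1−α) = 184^α·14^(1−α).
Taking logs: α·ln 78 + (1−α)·ln 18 = α·ln 184 + (1−α)·ln 14, i.e. α·-0.8582269 = (1−α)·-0.2513144.
So α/(1−α) = (-0.2513144)/(-0.8582269) = 0.2928298, and α = 0.2928298/1.2928298 ≈ 0.2265.

α ≈ 0.2265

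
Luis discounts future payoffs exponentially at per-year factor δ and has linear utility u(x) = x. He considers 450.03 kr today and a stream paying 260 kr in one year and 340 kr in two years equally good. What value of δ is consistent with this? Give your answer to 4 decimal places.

δ ≈ 0.8300

Equating present values: 450.03 = 260δ + 340δ².
Rearranged: 340δ² + 260δ − 450.03 = 0.
δ = (−260 + √(260² + 4·340·450.03)) / (2·340) = (−260 + √679640.80) / 680 ≈ 0.8300.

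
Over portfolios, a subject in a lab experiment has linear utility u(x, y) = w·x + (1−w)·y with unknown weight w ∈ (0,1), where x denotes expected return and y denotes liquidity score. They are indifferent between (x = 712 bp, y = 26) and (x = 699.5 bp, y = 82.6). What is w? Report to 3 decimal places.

w = 0.819

Equating utilities: w·712 + (1−w)·26 = w·699.5 + (1−w)·82.6.
Rearranging, 12.5·w − 56.6·(1−w) = 0.
So w/(1−w) = 56.6/12.5 = 4.5280, giving w = 56.6/(12.5+56.6) = 0.819.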